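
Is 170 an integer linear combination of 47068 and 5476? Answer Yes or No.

By Bézout, 47068p − 5476q = 170 has integer solutions iff gcd(47068, 5476) | 170.
Euclid: 47068 = 8·5476 + 3260; 5476 = 1·3260 + 2216; 3260 = 1·2216 + 1044; 2216 = 2·1044 + 128; 1044 = 8·128 + 20; 128 = 6·20 + 8; 20 = 2·8 + 4; 8 = 2·4 + 0. gcd = 4; 170 mod 4 = 2. No.

No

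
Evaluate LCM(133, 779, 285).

133 = 7 · 19; 779 = 19 · 41; 285 = 3 · 5 · 19
lcm takes max exponent of each prime: 3 · 5 · 7 · 19 · 41 = 81795

81795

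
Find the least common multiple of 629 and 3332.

123284

gcd first: 3332 = 5·629 + 187; 629 = 3·187 + 68; 187 = 2·68 + 51; 68 = 1·51 + 17; 51 = 3·17 + 0 → gcd = 17
lcm = 629·3332/gcd = 2095828/17 = 123284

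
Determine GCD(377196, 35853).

51

Euclid: 377196 = 10·35853 + 18666; 35853 = 1·18666 + 17187; 18666 = 1·17187 + 1479; 17187 = 11·1479 + 918; 1479 = 1·918 + 561; 918 = 1·561 + 357; 561 = 1·357 + 204; 357 = 1·204 + 153; 204 = 1·153 + 51; 153 = 3·51 + 0. Last nonzero remainder: 51.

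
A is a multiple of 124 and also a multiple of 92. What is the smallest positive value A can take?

gcd first: 124 = 1·92 + 32; 92 = 2·32 + 28; 32 = 1·28 + 4; 28 = 7·4 + 0 → gcd = 4
lcm = 124·92/gcd = 11408/4 = 2852

2852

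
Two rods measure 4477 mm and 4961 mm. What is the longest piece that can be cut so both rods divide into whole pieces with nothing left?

Euclid: 4961 = 1·4477 + 484; 4477 = 9·484 + 121; 484 = 4·121 + 0. Last nonzero remainder: 121.

121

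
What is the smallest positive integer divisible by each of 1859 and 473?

gcd first: 1859 = 3·473 + 440; 473 = 1·440 + 33; 440 = 13·33 + 11; 33 = 3·11 + 0 → gcd = 11
lcm = 1859·473/gcd = 879307/11 = 79937

79937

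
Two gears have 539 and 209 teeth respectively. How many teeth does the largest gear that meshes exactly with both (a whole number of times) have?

539 = 7² · 11
209 = 11 · 19
Common: 11 = 11

11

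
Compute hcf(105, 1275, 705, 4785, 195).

gcd(105, 1275): 1275 = 12·105 + 15; 105 = 7·15 + 0 → 15
gcd(15, 705): 705 = 47·15 + 0 → 15
gcd(15, 4785): 4785 = 319·15 + 0 → 15
gcd(15, 195): 195 = 13·15 + 0 → 15

15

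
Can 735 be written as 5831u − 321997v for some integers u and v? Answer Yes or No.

No

gcd(5831, 321997): 321997 = 55·5831 + 1292; 5831 = 4·1292 + 663; 1292 = 1·663 + 629; 663 = 1·629 + 34; 629 = 18·34 + 17; 34 = 2·17 + 0 → 17
17 does not divide 735, so a solution does not exist.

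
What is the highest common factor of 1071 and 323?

Euclid: 1071 = 3·323 + 102; 323 = 3·102 + 17; 102 = 6·17 + 0. Last nonzero remainder: 17.

17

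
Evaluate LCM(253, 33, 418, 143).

lcm(253, 33) = 253·33/gcd = 8349/11 = 759
lcm(759, 418) = 759·418/gcd = 317262/11 = 28842
lcm(28842, 143) = 28842·143/gcd = 4124406/11 = 374946

374946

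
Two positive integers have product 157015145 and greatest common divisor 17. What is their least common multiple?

gcd·lcm = product, so lcm = 157015145/17 = 9236185.

9236185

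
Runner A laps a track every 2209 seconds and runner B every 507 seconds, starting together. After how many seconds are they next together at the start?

1119963

2209 = 47²; 507 = 3 · 13²
max exponents: 3 · 13² · 47² = 1119963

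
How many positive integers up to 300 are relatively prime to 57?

Prime factors of 57: 3, 19. Count integers ≤ 300 divisible by none of them.
By inclusion–exclusion: 300 − ⌊300/3⌋ − ⌊300/19⌋ + ⌊300/57⌋ = 190.

190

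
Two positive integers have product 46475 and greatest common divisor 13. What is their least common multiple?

Since gcd(p,q)·lcm(p,q) = pq, lcm = 46475/13 = 3575.

3575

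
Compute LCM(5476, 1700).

5476 = 2² · 37²; 1700 = 2² · 5² · 17
max exponents: 2² · 5² · 17 · 37² = 2327300

2327300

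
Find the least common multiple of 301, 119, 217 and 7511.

301 = 7 · 43; 119 = 7 · 17; 217 = 7 · 31; 7511 = 7 · 29 · 37
lcm takes max exponent of each prime: 7 · 17 · 29 · 31 · 37 · 43 = 170206771

170206771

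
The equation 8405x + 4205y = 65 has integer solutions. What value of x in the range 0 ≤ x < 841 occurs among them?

Reduce mod 4205: 8405x ≡ 65 (mod 4205). With g = gcd(8405, 4205) = 5 dividing 65, divide through: 1681x ≡ 13 (mod 841).
Since gcd(1681, 841) = 1, x ≡ 13·(1681)⁻¹ ≡ 828 (mod 841). Smallest non-negative: 828.

828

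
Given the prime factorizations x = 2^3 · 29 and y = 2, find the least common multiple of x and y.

max exponent per prime: 2^3 · 29 = 232

232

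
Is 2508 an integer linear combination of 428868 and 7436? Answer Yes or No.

By Bézout, 428868u + 7436v = 2508 has integer solutions iff gcd(428868, 7436) | 2508.
Euclid: 428868 = 57·7436 + 5016; 7436 = 1·5016 + 2420; 5016 = 2·2420 + 176; 2420 = 13·176 + 132; 176 = 1·132 + 44; 132 = 3·44 + 0. gcd = 44; 2508 mod 44 = 0. Yes.

Yes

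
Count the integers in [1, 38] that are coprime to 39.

Prime factors of 39: 3, 13. Count integers ≤ 38 divisible by none of them.
By inclusion–exclusion: 38 − ⌊38/3⌋ − ⌊38/13⌋ + ⌊38/39⌋ = 24.

24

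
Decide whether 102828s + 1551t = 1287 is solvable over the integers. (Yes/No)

Yes

By Bézout, 102828s + 1551t = 1287 has integer solutions iff gcd(102828, 1551) | 1287.
Euclid: 102828 = 66·1551 + 462; 1551 = 3·462 + 165; 462 = 2·165 + 132; 165 = 1·132 + 33; 132 = 4·33 + 0. gcd = 33; 1287 mod 33 = 0. Yes.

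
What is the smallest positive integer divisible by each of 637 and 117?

5733

gcd first: 637 = 5·117 + 52; 117 = 2·52 + 13; 52 = 4·13 + 0 → gcd = 13
lcm = 637·117/gcd = 74529/13 = 5733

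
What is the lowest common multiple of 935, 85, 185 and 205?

1418395

935 = 5 · 11 · 17; 85 = 5 · 17; 185 = 5 · 37; 205 = 5 · 41
lcm takes max exponent of each prime: 5 · 11 · 17 · 37 · 41 = 1418395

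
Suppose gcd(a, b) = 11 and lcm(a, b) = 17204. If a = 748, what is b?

253

a·b = gcd·lcm = 11·17204 = 189244, so b = 189244/748 = 253.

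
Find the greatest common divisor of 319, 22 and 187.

gcd(319, 22): 319 = 14·22 + 11; 22 = 2·11 + 0 → 11
gcd(11, 187): 187 = 17·11 + 0 → 11

11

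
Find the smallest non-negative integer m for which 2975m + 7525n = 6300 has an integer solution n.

gcd(2975, 7525) = 175 (Euclid: 7525 = 2·2975 + 1575; 2975 = 1·1575 + 1400; 1575 = 1·1400 + 175; 1400 = 8·175 + 0), and 175 | 6300.
Extended Euclid: 2975·(-5) + 7525·(2) = 175. Scale by 36: m₀ = -180.
General solution m = m₀ + 43t; reducing mod 43 gives m = 35 (and n = -13).

35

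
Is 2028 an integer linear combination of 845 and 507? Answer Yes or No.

gcd(845, 507): 845 = 1·507 + 338; 507 = 1·338 + 169; 338 = 2·169 + 0 → 169
169 divides 2028, so a solution exists.

Yes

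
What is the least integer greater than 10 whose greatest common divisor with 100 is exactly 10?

30

Multiples of 10 above 10: 10·2, 10·3, … . Need the cofactor coprime to 100/10 = 10.
Checking s = 2, 3, … the first with gcd(s, 10) = 1 is s = 3, giving 30.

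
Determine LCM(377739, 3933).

8687997

377739 = 3² · 19 · 47²; 3933 = 3² · 19 · 23
max exponents: 3² · 19 · 23 · 47² = 8687997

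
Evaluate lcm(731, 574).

gcd first: 731 = 1·574 + 157; 574 = 3·157 + 103; 157 = 1·103 + 54; 103 = 1·54 + 49; 54 = 1·49 + 5; 49 = 9·5 + 4; 5 = 1·4 + 1; 4 = 4·1 + 0 → gcd = 1
lcm = 731·574/gcd = 419594/1 = 419594

419594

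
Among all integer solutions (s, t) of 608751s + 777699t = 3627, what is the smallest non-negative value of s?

Euclid: 777699 = 1·608751 + 168948; 608751 = 3·168948 + 101907; 168948 = 1·101907 + 67041; 101907 = 1·67041 + 34866; 67041 = 1·34866 + 32175; 34866 = 1·32175 + 2691; 32175 = 11·2691 + 2574; 2691 = 1·2574 + 117; 2574 = 22·117 + 0 → gcd = 117; 3627 = 117·31.
Back-substitution yields 608751·(290) + 777699·(-227) = 117, so one solution is s = 290·31 = 8990, t = -227·31 = -7037.
Solutions in s differ by 777699/117 = 6647; the one in [0, 6647) is 8990 mod 6647 = 2343.

2343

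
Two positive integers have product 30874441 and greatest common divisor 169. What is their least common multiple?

182689

gcd·lcm = product, so lcm = 30874441/169 = 182689.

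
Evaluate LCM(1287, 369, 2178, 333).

42952338

lcm(1287, 369) = 1287·369/gcd = 474903/9 = 52767
lcm(52767, 2178) = 52767·2178/gcd = 114926526/99 = 1160874
lcm(1160874, 333) = 1160874·333/gcd = 386571042/9 = 42952338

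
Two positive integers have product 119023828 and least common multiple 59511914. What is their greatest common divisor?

gcd·lcm = product, so gcd = 119023828/59511914 = 2.

2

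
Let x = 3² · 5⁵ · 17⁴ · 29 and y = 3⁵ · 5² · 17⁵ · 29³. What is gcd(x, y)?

min exponent per shared prime: 3² · 5² · 17⁴ · 29 = 544974525

544974525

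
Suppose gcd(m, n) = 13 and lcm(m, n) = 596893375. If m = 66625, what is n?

116467

m·n = gcd·lcm = 13·596893375 = 7759613875, so n = 7759613875/66625 = 116467.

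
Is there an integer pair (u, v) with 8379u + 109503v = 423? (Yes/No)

By Bézout, 8379u + 109503v = 423 has integer solutions iff gcd(8379, 109503) | 423.
Euclid: 109503 = 13·8379 + 576; 8379 = 14·576 + 315; 576 = 1·315 + 261; 315 = 1·261 + 54; 261 = 4·54 + 45; 54 = 1·45 + 9; 45 = 5·9 + 0. gcd = 9; 423 mod 9 = 0. Yes.

Yes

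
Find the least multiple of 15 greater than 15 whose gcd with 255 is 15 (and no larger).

Multiples of 15 above 15: 15·2, 15·3, … . Need the cofactor coprime to 255/15 = 17.
Checking s = 2, 3, … the first with gcd(s, 17) = 1 is s = 2, giving 30.

30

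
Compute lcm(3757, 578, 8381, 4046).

lcm(3757, 578) = 3757·578/gcd = 2171546/289 = 7514
lcm(7514, 8381) = 7514·8381/gcd = 62974834/289 = 217906
lcm(217906, 4046) = 217906·4046/gcd = 881647676/578 = 1525342

1525342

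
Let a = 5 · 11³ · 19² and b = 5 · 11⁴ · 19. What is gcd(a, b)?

126445

min exponent per shared prime: 5 · 11³ · 19 = 126445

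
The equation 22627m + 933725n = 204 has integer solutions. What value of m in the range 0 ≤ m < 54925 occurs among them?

gcd(22627, 933725) = 17 (Euclid: 933725 = 41·22627 + 6018; 22627 = 3·6018 + 4573; 6018 = 1·4573 + 1445; 4573 = 3·1445 + 238; 1445 = 6·238 + 17; 238 = 14·17 + 0), and 17 | 204.
Extended Euclid: 22627·(-3879) + 933725·(94) = 17. Scale by 12: m₀ = -46548.
General solution m = m₀ + 54925t; reducing mod 54925 gives m = 8377 (and n = -203).

8377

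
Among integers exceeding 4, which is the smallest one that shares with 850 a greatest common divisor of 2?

850 = 2·425. Any a with gcd(a, 850) = 2 is a multiple of 2, say 2s, with s coprime to 425.
Need s > 4/2, so s ≥ 3. First s ≥ 3 with gcd(s, 425) = 1 is s = 3. Thus a = 2·3 = 6.

6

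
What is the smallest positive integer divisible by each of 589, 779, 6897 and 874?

589 = 19 · 31; 779 = 19 · 41; 6897 = 3 · 11² · 19; 874 = 2 · 19 · 23
lcm takes max exponent of each prime: 2 · 3 · 11² · 19 · 23 · 31 · 41 = 403240002

403240002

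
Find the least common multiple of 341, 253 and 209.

149017

341 = 11 · 31; 253 = 11 · 23; 209 = 11 · 19
lcm takes max exponent of each prime: 11 · 19 · 23 · 31 = 149017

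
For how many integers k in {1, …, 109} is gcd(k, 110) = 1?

Prime factors of 110: 2, 5, 11. Count integers ≤ 109 divisible by none of them.
By inclusion–exclusion: 109 − ⌊109/2⌋ − ⌊109/5⌋ − ⌊109/11⌋ + ⌊109/10⌋ + ⌊109/22⌋ + ⌊109/55⌋ − ⌊109/110⌋ = 40.

40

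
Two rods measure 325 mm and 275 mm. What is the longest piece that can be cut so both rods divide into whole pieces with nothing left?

Euclid: 325 = 1·275 + 50; 275 = 5·50 + 25; 50 = 2·25 + 0. Last nonzero remainder: 25.

25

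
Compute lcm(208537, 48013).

208537 = 7 · 31³; 48013 = 7 · 19³
max exponents: 7 · 19³ · 31³ = 1430355283

1430355283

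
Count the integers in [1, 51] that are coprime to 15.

Prime factors of 15: 3, 5. Count integers ≤ 51 divisible by none of them.
By inclusion–exclusion: 51 − ⌊51/3⌋ − ⌊51/5⌋ + ⌊51/15⌋ = 27.

27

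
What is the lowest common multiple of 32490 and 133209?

gcd first: 133209 = 4·32490 + 3249; 32490 = 10·3249 + 0 → gcd = 3249
lcm = 32490·133209/gcd = 4327960410/3249 = 1332090

1332090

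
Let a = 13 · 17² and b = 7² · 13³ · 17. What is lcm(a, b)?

31111717

max exponent per prime: 7² · 13³ · 17² = 31111717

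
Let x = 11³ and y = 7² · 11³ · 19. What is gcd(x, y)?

1331

min exponent per shared prime: 11³ = 1331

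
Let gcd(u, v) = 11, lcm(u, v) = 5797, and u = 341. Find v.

187

u·v = gcd·lcm = 11·5797 = 63767, so v = 63767/341 = 187.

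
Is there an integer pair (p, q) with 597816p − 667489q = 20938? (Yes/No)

By Bézout, 597816p − 667489q = 20938 has integer solutions iff gcd(597816, 667489) | 20938.
Euclid: 667489 = 1·597816 + 69673; 597816 = 8·69673 + 40432; 69673 = 1·40432 + 29241; 40432 = 1·29241 + 11191; 29241 = 2·11191 + 6859; 11191 = 1·6859 + 4332; 6859 = 1·4332 + 2527; 4332 = 1·2527 + 1805; 2527 = 1·1805 + 722; 1805 = 2·722 + 361; 722 = 2·361 + 0. gcd = 361; 20938 mod 361 = 0. Yes.

Yes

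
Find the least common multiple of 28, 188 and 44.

14476

28 = 2² · 7; 188 = 2² · 47; 44 = 2² · 11
lcm takes max exponent of each prime: 2² · 7 · 11 · 47 = 14476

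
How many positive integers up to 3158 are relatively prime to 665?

Prime factors of 665: 5, 7, 19. Count integers ≤ 3158 divisible by none of them.
By inclusion–exclusion: 3158 − ⌊3158/5⌋ − ⌊3158/7⌋ − ⌊3158/19⌋ + ⌊3158/35⌋ + ⌊3158/95⌋ + ⌊3158/133⌋ − ⌊3158/665⌋ = 2052.

2052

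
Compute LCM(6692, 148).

gcd first: 6692 = 45·148 + 32; 148 = 4·32 + 20; 32 = 1·20 + 12; 20 = 1·12 + 8; 12 = 1·8 + 4; 8 = 2·4 + 0 → gcd = 4
lcm = 6692·148/gcd = 990416/4 = 247604

247604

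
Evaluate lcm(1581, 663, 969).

390507

lcm(1581, 663) = 1581·663/gcd = 1048203/51 = 20553
lcm(20553, 969) = 20553·969/gcd = 19915857/51 = 390507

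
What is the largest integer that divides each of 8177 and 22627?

8177 = 13 · 17 · 37
22627 = 11³ · 17
Common: 17 = 17

17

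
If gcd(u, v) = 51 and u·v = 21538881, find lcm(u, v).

422331

For any two positive integers, gcd × lcm equals their product. Hence lcm = 21538881 / 51 = 422331.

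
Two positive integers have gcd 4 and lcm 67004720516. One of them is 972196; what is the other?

275684

a·b = gcd·lcm = 4·67004720516 = 268018882064, so b = 268018882064/972196 = 275684.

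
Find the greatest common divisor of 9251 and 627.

9251 = 11 · 29²
627 = 3 · 11 · 19
Common: 11 = 11

11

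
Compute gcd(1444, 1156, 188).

4

1444 = 2² · 19²; 1156 = 2² · 17²; 188 = 2² · 47
gcd takes min exponent of each prime: 2² = 4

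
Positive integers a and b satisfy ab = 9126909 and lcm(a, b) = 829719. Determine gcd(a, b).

11

From gcd × lcm = ab: gcd = 9126909 / 829719 = 11.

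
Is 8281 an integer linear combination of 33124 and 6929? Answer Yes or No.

By Bézout, 33124s + 6929t = 8281 has integer solutions iff gcd(33124, 6929) | 8281.
Euclid: 33124 = 4·6929 + 5408; 6929 = 1·5408 + 1521; 5408 = 3·1521 + 845; 1521 = 1·845 + 676; 845 = 1·676 + 169; 676 = 4·169 + 0. gcd = 169; 8281 mod 169 = 0. Yes.

Yes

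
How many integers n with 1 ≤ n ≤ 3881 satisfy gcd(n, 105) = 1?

Prime factors of 105: 3, 5, 7. Count integers ≤ 3881 divisible by none of them.
By inclusion–exclusion: 3881 − ⌊3881/3⌋ − ⌊3881/5⌋ − ⌊3881/7⌋ + ⌊3881/15⌋ + ⌊3881/21⌋ + ⌊3881/35⌋ − ⌊3881/105⌋ = 1774.

1774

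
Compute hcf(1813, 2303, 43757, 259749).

gcd(1813, 2303): 2303 = 1·1813 + 490; 1813 = 3·490 + 343; 490 = 1·343 + 147; 343 = 2·147 + 49; 147 = 3·49 + 0 → 49
gcd(49, 43757): 43757 = 893·49 + 0 → 49
gcd(49, 259749): 259749 = 5301·49 + 0 → 49

49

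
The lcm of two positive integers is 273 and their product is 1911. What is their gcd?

gcd·lcm = product, so gcd = 1911/273 = 7.

7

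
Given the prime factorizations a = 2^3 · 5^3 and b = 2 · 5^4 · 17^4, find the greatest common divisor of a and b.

min exponent per shared prime: 2 · 5^3 = 250

250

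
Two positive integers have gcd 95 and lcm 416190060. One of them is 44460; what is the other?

Using mn = gcd(m,n)·lcm(m,n) = 95·416190060 = 39538055700, we get n = 39538055700/44460 = 889295.

889295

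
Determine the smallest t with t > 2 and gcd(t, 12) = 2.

gcd(t, 12) = 2 forces 2 | t; write t = 2s. Then gcd(2s, 2·6) = 2·gcd(s, 6), so need gcd(s, 6) = 1.
2s > 2 gives s ≥ 2. The least s ≥ 2 coprime to 6 is 5, so t = 2·5 = 10.

10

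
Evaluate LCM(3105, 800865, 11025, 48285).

392620061925

lcm(3105, 800865) = 3105·800865/gcd = 2486685825/45 = 55259685
lcm(55259685, 11025) = 55259685·11025/gcd = 609238027125/45 = 13538622825
lcm(13538622825, 48285) = 13538622825·48285/gcd = 653712403105125/1665 = 392620061925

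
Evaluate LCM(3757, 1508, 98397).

113746932

lcm(3757, 1508) = 3757·1508/gcd = 5665556/13 = 435812
lcm(435812, 98397) = 435812·98397/gcd = 42882593364/377 = 113746932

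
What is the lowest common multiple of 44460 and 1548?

44460 = 2² · 3² · 5 · 13 · 19; 1548 = 2² · 3² · 43
max exponents: 2² · 3² · 5 · 13 · 19 · 43 = 1911780

1911780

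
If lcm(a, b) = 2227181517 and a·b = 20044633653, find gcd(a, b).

9

gcd·lcm = product, so gcd = 20044633653/2227181517 = 9.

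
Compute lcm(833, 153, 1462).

lcm(833, 153) = 833·153/gcd = 127449/17 = 7497
lcm(7497, 1462) = 7497·1462/gcd = 10960614/17 = 644742

644742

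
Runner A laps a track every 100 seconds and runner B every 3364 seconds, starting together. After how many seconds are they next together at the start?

84100

gcd first: 3364 = 33·100 + 64; 100 = 1·64 + 36; 64 = 1·36 + 28; 36 = 1·28 + 8; 28 = 3·8 + 4; 8 = 2·4 + 0 → gcd = 4
lcm = 100·3364/gcd = 336400/4 = 84100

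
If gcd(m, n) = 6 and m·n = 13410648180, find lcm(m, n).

For any two positive integers, gcd × lcm equals their product. Hence lcm = 13410648180 / 6 = 2235108030.

2235108030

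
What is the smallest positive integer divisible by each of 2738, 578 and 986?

22947178

lcm(2738, 578) = 2738·578/gcd = 1582564/2 = 791282
lcm(791282, 986) = 791282·986/gcd = 780204052/34 = 22947178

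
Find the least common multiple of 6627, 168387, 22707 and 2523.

6627 = 3 · 47²; 168387 = 3 · 37² · 41; 22707 = 3³ · 29²; 2523 = 3 · 29²
lcm takes max exponent of each prime: 3³ · 29² · 37² · 41 · 47² = 2815417337427

2815417337427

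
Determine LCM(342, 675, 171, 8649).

24649650

lcm(342, 675) = 342·675/gcd = 230850/9 = 25650
lcm(25650, 171) = 25650·171/gcd = 4386150/171 = 25650
lcm(25650, 8649) = 25650·8649/gcd = 221846850/9 = 24649650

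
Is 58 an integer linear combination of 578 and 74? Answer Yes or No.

gcd(578, 74): 578 = 7·74 + 60; 74 = 1·60 + 14; 60 = 4·14 + 4; 14 = 3·4 + 2; 4 = 2·2 + 0 → 2
2 divides 58, so a solution exists.

Yes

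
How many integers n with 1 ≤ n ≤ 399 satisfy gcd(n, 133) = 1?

133 = 7·19. Inclusion–exclusion on these primes:
399 − ⌊399/7⌋ − ⌊399/19⌋ + ⌊399/133⌋ = 324

324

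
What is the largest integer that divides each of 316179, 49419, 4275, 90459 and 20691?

171

gcd(316179, 49419): 316179 = 6·49419 + 19665; 49419 = 2·19665 + 10089; 19665 = 1·10089 + 9576; 10089 = 1·9576 + 513; 9576 = 18·513 + 342; 513 = 1·342 + 171; 342 = 2·171 + 0 → 171
gcd(171, 4275): 4275 = 25·171 + 0 → 171
gcd(171, 90459): 90459 = 529·171 + 0 → 171
gcd(171, 20691): 20691 = 121·171 + 0 → 171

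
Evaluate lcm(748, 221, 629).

359788

748 = 2² · 11 · 17; 221 = 13 · 17; 629 = 17 · 37
lcm takes max exponent of each prime: 2² · 11 · 13 · 17 · 37 = 359788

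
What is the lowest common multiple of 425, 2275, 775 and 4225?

15586025

lcm(425, 2275) = 425·2275/gcd = 966875/25 = 38675
lcm(38675, 775) = 38675·775/gcd = 29973125/25 = 1198925
lcm(1198925, 4225) = 1198925·4225/gcd = 5065458125/325 = 15586025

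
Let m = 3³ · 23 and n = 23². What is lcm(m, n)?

14283

max exponent per prime: 3³ · 23² = 14283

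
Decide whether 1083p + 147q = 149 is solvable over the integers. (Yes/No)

gcd(1083, 147): 1083 = 7·147 + 54; 147 = 2·54 + 39; 54 = 1·39 + 15; 39 = 2·15 + 9; 15 = 1·9 + 6; 9 = 1·6 + 3; 6 = 2·3 + 0 → 3
3 does not divide 149, so a solution does not exist.

No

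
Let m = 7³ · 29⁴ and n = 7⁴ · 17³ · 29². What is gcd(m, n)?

min exponent per shared prime: 7³ · 29² = 288463

288463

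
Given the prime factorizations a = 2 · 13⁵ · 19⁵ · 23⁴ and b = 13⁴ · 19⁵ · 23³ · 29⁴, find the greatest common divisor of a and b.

min exponent per shared prime: 13⁴ · 19⁵ · 23³ = 860448579679013

860448579679013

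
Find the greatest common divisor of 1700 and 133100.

100

Euclid: 133100 = 78·1700 + 500; 1700 = 3·500 + 200; 500 = 2·200 + 100; 200 = 2·100 + 0. Last nonzero remainder: 100.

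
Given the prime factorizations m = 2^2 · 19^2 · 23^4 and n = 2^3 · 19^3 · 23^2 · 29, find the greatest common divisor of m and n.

763876

min exponent per shared prime: 2^2 · 19^2 · 23^2 = 763876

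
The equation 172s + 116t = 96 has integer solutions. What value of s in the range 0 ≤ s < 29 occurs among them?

Euclid: 172 = 1·116 + 56; 116 = 2·56 + 4; 56 = 14·4 + 0 → gcd = 4; 96 = 4·24.
Back-substitution yields 172·(-2) + 116·(3) = 4, so one solution is s = -2·24 = -48, t = 3·24 = 72.
Solutions in s differ by 116/4 = 29; the one in [0, 29) is -48 mod 29 = 10.

10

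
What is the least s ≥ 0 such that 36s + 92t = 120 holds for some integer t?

11

Reduce mod 92: 36s ≡ 120 (mod 92). With g = gcd(36, 92) = 4 dividing 120, divide through: 9s ≡ 30 (mod 23).
Since gcd(9, 23) = 1, s ≡ 30·(9)⁻¹ ≡ 11 (mod 23). Smallest non-negative: 11.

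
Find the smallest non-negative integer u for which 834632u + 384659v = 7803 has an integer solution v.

1231

gcd(834632, 384659) = 289 (Euclid: 834632 = 2·384659 + 65314; 384659 = 5·65314 + 58089; 65314 = 1·58089 + 7225; 58089 = 8·7225 + 289; 7225 = 25·289 + 0), and 289 | 7803.
Extended Euclid: 834632·(-53) + 384659·(115) = 289. Scale by 27: u₀ = -1431.
General solution u = u₀ + 1331t; reducing mod 1331 gives u = 1231 (and v = -2671).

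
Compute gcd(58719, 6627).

Euclid: 58719 = 8·6627 + 5703; 6627 = 1·5703 + 924; 5703 = 6·924 + 159; 924 = 5·159 + 129; 159 = 1·129 + 30; 129 = 4·30 + 9; 30 = 3·9 + 3; 9 = 3·3 + 0. Last nonzero remainder: 3.

3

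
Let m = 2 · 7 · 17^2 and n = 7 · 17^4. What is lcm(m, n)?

1169294

max exponent per prime: 2 · 7 · 17^4 = 1169294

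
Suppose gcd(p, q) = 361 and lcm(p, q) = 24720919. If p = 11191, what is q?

p·q = gcd·lcm = 361·24720919 = 8924251759, so q = 8924251759/11191 = 797449.

797449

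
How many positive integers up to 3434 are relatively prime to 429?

Prime factors of 429: 3, 11, 13. Count integers ≤ 3434 divisible by none of them.
By inclusion–exclusion: 3434 − ⌊3434/3⌋ − ⌊3434/11⌋ − ⌊3434/13⌋ + ⌊3434/33⌋ + ⌊3434/39⌋ + ⌊3434/143⌋ − ⌊3434/429⌋ = 1922.

1922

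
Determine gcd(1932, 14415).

3

1932 = 2² · 3 · 7 · 23
14415 = 3 · 5 · 31²
Common: 3 = 3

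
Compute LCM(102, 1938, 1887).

71706

102 = 2 · 3 · 17; 1938 = 2 · 3 · 17 · 19; 1887 = 3 · 17 · 37
lcm takes max exponent of each prime: 2 · 3 · 17 · 19 · 37 = 71706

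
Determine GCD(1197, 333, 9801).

gcd(1197, 333): 1197 = 3·333 + 198; 333 = 1·198 + 135; 198 = 1·135 + 63; 135 = 2·63 + 9; 63 = 7·9 + 0 → 9
gcd(9, 9801): 9801 = 1089·9 + 0 → 9

9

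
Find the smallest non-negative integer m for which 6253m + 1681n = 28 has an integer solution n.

753

gcd(6253, 1681) = 1 (Euclid: 6253 = 3·1681 + 1210; 1681 = 1·1210 + 471; 1210 = 2·471 + 268; 471 = 1·268 + 203; 268 = 1·203 + 65; 203 = 3·65 + 8; 65 = 8·8 + 1; 8 = 8·1 + 0), and 1 | 28.
Extended Euclid: 6253·(207) + 1681·(-770) = 1. Scale by 28: m₀ = 5796.
General solution m = m₀ + 1681t; reducing mod 1681 gives m = 753 (and n = -2801).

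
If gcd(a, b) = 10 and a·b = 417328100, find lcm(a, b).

41732810

For any two positive integers, gcd × lcm equals their product. Hence lcm = 417328100 / 10 = 41732810.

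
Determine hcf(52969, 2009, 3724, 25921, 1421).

49

gcd(52969, 2009): 52969 = 26·2009 + 735; 2009 = 2·735 + 539; 735 = 1·539 + 196; 539 = 2·196 + 147; 196 = 1·147 + 49; 147 = 3·49 + 0 → 49
gcd(49, 3724): 3724 = 76·49 + 0 → 49
gcd(49, 25921): 25921 = 529·49 + 0 → 49
gcd(49, 1421): 1421 = 29·49 + 0 → 49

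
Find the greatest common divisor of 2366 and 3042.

338

2366 = 2 · 7 · 13²
3042 = 2 · 3² · 13²
Common: 2 · 13² = 338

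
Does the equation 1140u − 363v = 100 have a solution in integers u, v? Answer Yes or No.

gcd(1140, 363): 1140 = 3·363 + 51; 363 = 7·51 + 6; 51 = 8·6 + 3; 6 = 2·3 + 0 → 3
3 does not divide 100, so a solution does not exist.

No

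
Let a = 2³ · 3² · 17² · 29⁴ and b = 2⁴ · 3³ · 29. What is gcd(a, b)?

2088

min exponent per shared prime: 2³ · 3² · 29 = 2088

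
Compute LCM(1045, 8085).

gcd first: 8085 = 7·1045 + 770; 1045 = 1·770 + 275; 770 = 2·275 + 220; 275 = 1·220 + 55; 220 = 4·55 + 0 → gcd = 55
lcm = 1045·8085/gcd = 8448825/55 = 153615

153615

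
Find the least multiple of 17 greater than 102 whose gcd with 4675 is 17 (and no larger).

4675 = 17·275. Any x with gcd(x, 4675) = 17 is a multiple of 17, say 17s, with s coprime to 275.
Need s > 102/17, so s ≥ 7. First s ≥ 7 with gcd(s, 275) = 1 is s = 7. Thus x = 17·7 = 119.

119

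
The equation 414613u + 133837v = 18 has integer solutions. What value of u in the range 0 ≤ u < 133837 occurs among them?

Reduce mod 133837: 414613u ≡ 18 (mod 133837). With g = gcd(414613, 133837) = 1 dividing 18, divide through: 414613u ≡ 18 (mod 133837).
Since gcd(414613, 133837) = 1, u ≡ 18·(414613)⁻¹ ≡ 54732 (mod 133837). Smallest non-negative: 54732.

54732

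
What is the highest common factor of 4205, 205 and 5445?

5

gcd(4205, 205): 4205 = 20·205 + 105; 205 = 1·105 + 100; 105 = 1·100 + 5; 100 = 20·5 + 0 → 5
gcd(5, 5445): 5445 = 1089·5 + 0 → 5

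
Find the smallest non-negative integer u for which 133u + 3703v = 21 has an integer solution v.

gcd(133, 3703) = 7 (Euclid: 3703 = 27·133 + 112; 133 = 1·112 + 21; 112 = 5·21 + 7; 21 = 3·7 + 0), and 7 | 21.
Extended Euclid: 133·(-167) + 3703·(6) = 7. Scale by 3: u₀ = -501.
General solution u = u₀ + 529t; reducing mod 529 gives u = 28 (and v = -1).

28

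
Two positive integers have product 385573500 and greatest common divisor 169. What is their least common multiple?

Since gcd(p,q)·lcm(p,q) = pq, lcm = 385573500/169 = 2281500.

2281500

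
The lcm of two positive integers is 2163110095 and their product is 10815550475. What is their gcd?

gcd·lcm = product, so gcd = 10815550475/2163110095 = 5.

5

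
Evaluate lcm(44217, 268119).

1317268647

44217 = 3² · 17³; 268119 = 3² · 31³
max exponents: 3² · 17³ · 31³ = 1317268647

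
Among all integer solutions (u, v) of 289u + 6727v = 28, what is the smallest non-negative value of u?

1001

Reduce mod 6727: 289u ≡ 28 (mod 6727). With g = gcd(289, 6727) = 1 dividing 28, divide through: 289u ≡ 28 (mod 6727).
Since gcd(289, 6727) = 1, u ≡ 28·(289)⁻¹ ≡ 1001 (mod 6727). Smallest non-negative: 1001.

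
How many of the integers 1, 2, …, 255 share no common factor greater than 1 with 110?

110 = 2·5·11. Inclusion–exclusion on these primes:
255 − ⌊255/2⌋ − ⌊255/5⌋ − ⌊255/11⌋ + ⌊255/10⌋ + ⌊255/22⌋ + ⌊255/55⌋ − ⌊255/110⌋ = 92

92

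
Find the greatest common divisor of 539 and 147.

49

Euclid: 539 = 3·147 + 98; 147 = 1·98 + 49; 98 = 2·49 + 0. Last nonzero remainder: 49.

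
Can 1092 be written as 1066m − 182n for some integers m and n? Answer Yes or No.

By Bézout, 1066m − 182n = 1092 has integer solutions iff gcd(1066, 182) | 1092.
Euclid: 1066 = 5·182 + 156; 182 = 1·156 + 26; 156 = 6·26 + 0. gcd = 26; 1092 mod 26 = 0. Yes.

Yes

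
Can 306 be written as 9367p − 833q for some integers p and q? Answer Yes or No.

Yes

By Bézout, 9367p − 833q = 306 has integer solutions iff gcd(9367, 833) | 306.
Euclid: 9367 = 11·833 + 204; 833 = 4·204 + 17; 204 = 12·17 + 0. gcd = 17; 306 mod 17 = 0. Yes.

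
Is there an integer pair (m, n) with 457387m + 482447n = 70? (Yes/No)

gcd(457387, 482447): 482447 = 1·457387 + 25060; 457387 = 18·25060 + 6307; 25060 = 3·6307 + 6139; 6307 = 1·6139 + 168; 6139 = 36·168 + 91; 168 = 1·91 + 77; 91 = 1·77 + 14; 77 = 5·14 + 7; 14 = 2·7 + 0 → 7
7 divides 70, so a solution exists.

Yes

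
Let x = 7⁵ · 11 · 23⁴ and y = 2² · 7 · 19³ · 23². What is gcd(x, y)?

min exponent per shared prime: 7 · 23² = 3703

3703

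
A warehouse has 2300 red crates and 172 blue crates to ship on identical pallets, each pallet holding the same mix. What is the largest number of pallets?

4

2300 = 2² · 5² · 23
172 = 2² · 43
Common: 2² = 4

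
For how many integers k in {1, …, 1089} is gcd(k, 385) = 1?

385 = 5·7·11. Inclusion–exclusion on these primes:
1089 − ⌊1089/5⌋ − ⌊1089/7⌋ − ⌊1089/11⌋ + ⌊1089/35⌋ + ⌊1089/55⌋ + ⌊1089/77⌋ − ⌊1089/385⌋ = 680

680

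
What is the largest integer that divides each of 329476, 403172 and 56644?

196

gcd(329476, 403172): 403172 = 1·329476 + 73696; 329476 = 4·73696 + 34692; 73696 = 2·34692 + 4312; 34692 = 8·4312 + 196; 4312 = 22·196 + 0 → 196
gcd(196, 56644): 56644 = 289·196 + 0 → 196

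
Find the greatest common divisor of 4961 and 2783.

121

Euclid: 4961 = 1·2783 + 2178; 2783 = 1·2178 + 605; 2178 = 3·605 + 363; 605 = 1·363 + 242; 363 = 1·242 + 121; 242 = 2·121 + 0. Last nonzero remainder: 121.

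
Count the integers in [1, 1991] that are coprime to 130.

Prime factors of 130: 2, 5, 13. Count integers ≤ 1991 divisible by none of them.
By inclusion–exclusion: 1991 − ⌊1991/2⌋ − ⌊1991/5⌋ − ⌊1991/13⌋ + ⌊1991/10⌋ + ⌊1991/26⌋ + ⌊1991/65⌋ − ⌊1991/130⌋ = 735.

735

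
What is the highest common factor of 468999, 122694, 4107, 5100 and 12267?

468999 = 3² · 31 · 41²; 122694 = 2 · 3 · 11² · 13²; 4107 = 3 · 37²; 5100 = 2² · 3 · 5² · 17; 12267 = 3² · 29 · 47
gcd takes min exponent of each prime: 3 = 3

3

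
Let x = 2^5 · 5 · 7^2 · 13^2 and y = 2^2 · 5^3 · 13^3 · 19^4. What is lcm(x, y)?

56117786452000

max exponent per prime: 2^5 · 5^3 · 7^2 · 13^3 · 19^4 = 56117786452000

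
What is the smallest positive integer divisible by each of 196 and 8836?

432964

gcd first: 8836 = 45·196 + 16; 196 = 12·16 + 4; 16 = 4·4 + 0 → gcd = 4
lcm = 196·8836/gcd = 1731856/4 = 432964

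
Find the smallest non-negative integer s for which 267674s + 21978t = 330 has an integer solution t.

201

gcd(267674, 21978) = 22 (Euclid: 267674 = 12·21978 + 3938; 21978 = 5·3938 + 2288; 3938 = 1·2288 + 1650; 2288 = 1·1650 + 638; 1650 = 2·638 + 374; 638 = 1·374 + 264; 374 = 1·264 + 110; 264 = 2·110 + 44; 110 = 2·44 + 22; 44 = 2·22 + 0), and 22 | 330.
Extended Euclid: 267674·(413) + 21978·(-5030) = 22. Scale by 15: s₀ = 6195.
General solution s = s₀ + 999k; reducing mod 999 gives s = 201 (and t = -2448).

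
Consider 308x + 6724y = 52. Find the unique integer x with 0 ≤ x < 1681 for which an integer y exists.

gcd(308, 6724) = 4 (Euclid: 6724 = 21·308 + 256; 308 = 1·256 + 52; 256 = 4·52 + 48; 52 = 1·48 + 4; 48 = 12·4 + 0), and 4 | 52.
Extended Euclid: 308·(131) + 6724·(-6) = 4. Scale by 13: x₀ = 1703.
General solution x = x₀ + 1681t; reducing mod 1681 gives x = 22 (and y = -1).

22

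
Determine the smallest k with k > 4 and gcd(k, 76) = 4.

gcd(k, 76) = 4 forces 4 | k; write k = 4s. Then gcd(4s, 4·19) = 4·gcd(s, 19), so need gcd(s, 19) = 1.
4s > 4 gives s ≥ 2. The least s ≥ 2 coprime to 19 is 2, so k = 4·2 = 8.

8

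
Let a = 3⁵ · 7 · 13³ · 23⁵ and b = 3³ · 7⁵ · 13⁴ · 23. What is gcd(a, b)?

min exponent per shared prime: 3³ · 7 · 13³ · 23 = 9550359

9550359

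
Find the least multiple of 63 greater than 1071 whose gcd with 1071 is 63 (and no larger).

Multiples of 63 above 1071: 63·18, 63·19, … . Need the cofactor coprime to 1071/63 = 17.
Checking s = 18, 19, … the first with gcd(s, 17) = 1 is s = 18, giving 1134.

1134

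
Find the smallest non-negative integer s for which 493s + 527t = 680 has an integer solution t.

11

gcd(493, 527) = 17 (Euclid: 527 = 1·493 + 34; 493 = 14·34 + 17; 34 = 2·17 + 0), and 17 | 680.
Extended Euclid: 493·(15) + 527·(-14) = 17. Scale by 40: s₀ = 600.
General solution s = s₀ + 31k; reducing mod 31 gives s = 11 (and t = -9).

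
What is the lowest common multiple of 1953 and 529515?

16414965

1953 = 3² · 7 · 31; 529515 = 3² · 5 · 7 · 41²
max exponents: 3² · 5 · 7 · 31 · 41² = 16414965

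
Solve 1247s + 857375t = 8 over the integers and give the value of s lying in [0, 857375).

534914

gcd(1247, 857375) = 1 (Euclid: 857375 = 687·1247 + 686; 1247 = 1·686 + 561; 686 = 1·561 + 125; 561 = 4·125 + 61; 125 = 2·61 + 3; 61 = 20·3 + 1; 3 = 3·1 + 0), and 1 | 8.
Extended Euclid: 1247·(281208) + 857375·(-409) = 1. Scale by 8: s₀ = 2249664.
General solution s = s₀ + 857375k; reducing mod 857375 gives s = 534914 (and t = -778).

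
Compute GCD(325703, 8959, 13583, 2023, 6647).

289

gcd(325703, 8959): 325703 = 36·8959 + 3179; 8959 = 2·3179 + 2601; 3179 = 1·2601 + 578; 2601 = 4·578 + 289; 578 = 2·289 + 0 → 289
gcd(289, 13583): 13583 = 47·289 + 0 → 289
gcd(289, 2023): 2023 = 7·289 + 0 → 289
gcd(289, 6647): 6647 = 23·289 + 0 → 289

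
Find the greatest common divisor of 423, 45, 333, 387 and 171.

9

423 = 3² · 47; 45 = 3² · 5; 333 = 3² · 37; 387 = 3² · 43; 171 = 3² · 19
gcd takes min exponent of each prime: 3² = 9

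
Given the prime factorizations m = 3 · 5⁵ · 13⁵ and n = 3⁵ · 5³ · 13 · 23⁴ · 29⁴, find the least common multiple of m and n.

max exponent per prime: 3⁵ · 5⁵ · 13⁵ · 23⁴ · 29⁴ = 55805421468775455871875

55805421468775455871875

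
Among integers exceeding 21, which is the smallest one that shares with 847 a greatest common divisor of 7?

Multiples of 7 above 21: 7·4, 7·5, … . Need the cofactor coprime to 847/7 = 121.
Checking s = 4, 5, … the first with gcd(s, 121) = 1 is s = 4, giving 28.

28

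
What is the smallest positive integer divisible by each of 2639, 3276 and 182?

95004

lcm(2639, 3276) = 2639·3276/gcd = 8645364/91 = 95004
lcm(95004, 182) = 95004·182/gcd = 17290728/182 = 95004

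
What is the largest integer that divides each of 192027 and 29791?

192027 = 3 · 11² · 23²
29791 = 31³
Common: 1 = 1

1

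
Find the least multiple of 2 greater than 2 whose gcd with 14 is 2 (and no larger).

14 = 2·7. Any a with gcd(a, 14) = 2 is a multiple of 2, say 2s, with s coprime to 7.
Need s > 2/2, so s ≥ 2. First s ≥ 2 with gcd(s, 7) = 1 is s = 2. Thus a = 2·2 = 4.

4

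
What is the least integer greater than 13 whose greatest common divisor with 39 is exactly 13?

26

Multiples of 13 above 13: 13·2, 13·3, … . Need the cofactor coprime to 39/13 = 3.
Checking s = 2, 3, … the first with gcd(s, 3) = 1 is s = 2, giving 26.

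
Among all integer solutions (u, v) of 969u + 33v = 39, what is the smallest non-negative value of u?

Reduce mod 33: 969u ≡ 39 (mod 33). With g = gcd(969, 33) = 3 dividing 39, divide through: 323u ≡ 13 (mod 11).
Since gcd(323, 11) = 1, u ≡ 13·(323)⁻¹ ≡ 6 (mod 11). Smallest non-negative: 6.

6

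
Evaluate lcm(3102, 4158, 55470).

lcm(3102, 4158) = 3102·4158/gcd = 12898116/66 = 195426
lcm(195426, 55470) = 195426·55470/gcd = 10840280220/6 = 1806713370

1806713370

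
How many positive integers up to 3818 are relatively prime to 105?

105 = 3·5·7. Inclusion–exclusion on these primes:
3818 − ⌊3818/3⌋ − ⌊3818/5⌋ − ⌊3818/7⌋ + ⌊3818/15⌋ + ⌊3818/21⌋ + ⌊3818/35⌋ − ⌊3818/105⌋ = 1746

1746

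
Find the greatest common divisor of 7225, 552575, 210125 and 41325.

7225 = 5² · 17²; 552575 = 5² · 23 · 31²; 210125 = 5³ · 41²; 41325 = 3 · 5² · 19 · 29
gcd takes min exponent of each prime: 5² = 25

25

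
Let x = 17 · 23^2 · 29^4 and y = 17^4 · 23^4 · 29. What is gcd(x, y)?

260797

min exponent per shared prime: 17 · 23^2 · 29 = 260797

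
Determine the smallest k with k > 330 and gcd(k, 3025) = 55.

385

Multiples of 55 above 330: 55·7, 55·8, … . Need the cofactor coprime to 3025/55 = 55.
Checking s = 7, 8, … the first with gcd(s, 55) = 1 is s = 7, giving 385.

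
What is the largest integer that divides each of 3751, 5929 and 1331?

gcd(3751, 5929): 5929 = 1·3751 + 2178; 3751 = 1·2178 + 1573; 2178 = 1·1573 + 605; 1573 = 2·605 + 363; 605 = 1·363 + 242; 363 = 1·242 + 121; 242 = 2·121 + 0 → 121
gcd(121, 1331): 1331 = 11·121 + 0 → 121

121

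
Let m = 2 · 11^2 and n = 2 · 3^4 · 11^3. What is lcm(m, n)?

215622

max exponent per prime: 2 · 3^4 · 11^3 = 215622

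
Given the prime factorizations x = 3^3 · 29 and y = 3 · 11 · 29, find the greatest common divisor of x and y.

min exponent per shared prime: 3 · 29 = 87

87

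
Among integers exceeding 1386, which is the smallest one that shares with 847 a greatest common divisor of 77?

847 = 77·11. Any m with gcd(m, 847) = 77 is a multiple of 77, say 77s, with s coprime to 11.
Need s > 1386/77, so s ≥ 19. First s ≥ 19 with gcd(s, 11) = 1 is s = 19. Thus m = 77·19 = 1463.

1463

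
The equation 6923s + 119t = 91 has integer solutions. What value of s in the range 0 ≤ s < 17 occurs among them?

gcd(6923, 119) = 7 (Euclid: 6923 = 58·119 + 21; 119 = 5·21 + 14; 21 = 1·14 + 7; 14 = 2·7 + 0), and 7 | 91.
Extended Euclid: 6923·(6) + 119·(-349) = 7. Scale by 13: s₀ = 78.
General solution s = s₀ + 17k; reducing mod 17 gives s = 10 (and t = -581).

10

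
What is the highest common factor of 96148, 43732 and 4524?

96148 = 2² · 13 · 43²; 43732 = 2² · 13 · 29²; 4524 = 2² · 3 · 13 · 29
gcd takes min exponent of each prime: 2² · 13 = 52

52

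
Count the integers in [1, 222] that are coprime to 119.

179

119 = 7·17. Inclusion–exclusion on these primes:
222 − ⌊222/7⌋ − ⌊222/17⌋ + ⌊222/119⌋ = 179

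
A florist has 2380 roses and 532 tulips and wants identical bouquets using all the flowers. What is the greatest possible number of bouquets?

Euclid: 2380 = 4·532 + 252; 532 = 2·252 + 28; 252 = 9·28 + 0. Last nonzero remainder: 28.

28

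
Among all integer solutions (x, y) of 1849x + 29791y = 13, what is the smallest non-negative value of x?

10505

Euclid: 29791 = 16·1849 + 207; 1849 = 8·207 + 193; 207 = 1·193 + 14; 193 = 13·14 + 11; 14 = 1·11 + 3; 11 = 3·3 + 2; 3 = 1·2 + 1; 2 = 2·1 + 0 → gcd = 1; 13 = 1·13.
Back-substitution yields 1849·(-10650) + 29791·(661) = 1, so one solution is x = -10650·13 = -138450, y = 661·13 = 8593.
Solutions in x differ by 29791/1 = 29791; the one in [0, 29791) is -138450 mod 29791 = 10505.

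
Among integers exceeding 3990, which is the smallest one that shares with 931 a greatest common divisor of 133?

4123

Multiples of 133 above 3990: 133·31, 133·32, … . Need the cofactor coprime to 931/133 = 7.
Checking s = 31, 32, … the first with gcd(s, 7) = 1 is s = 31, giving 4123.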